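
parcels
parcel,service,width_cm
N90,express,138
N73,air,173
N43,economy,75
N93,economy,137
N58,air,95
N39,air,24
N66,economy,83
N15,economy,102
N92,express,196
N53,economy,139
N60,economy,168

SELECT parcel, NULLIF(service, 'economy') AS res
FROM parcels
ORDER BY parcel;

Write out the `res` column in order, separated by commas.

parcel=N15: service=economy vs economy: equal → NULL
parcel=N39: service=air vs economy: differ → air
parcel=N43: service=economy vs economy: equal → NULL
parcel=N53: service=economy vs economy: equal → NULL
parcel=N58: service=air vs economy: differ → air
parcel=N60: service=economy vs economy: equal → NULL
parcel=N66: service=economy vs economy: equal → NULL
parcel=N73: service=air vs economy: differ → air
parcel=N90: service=express vs economy: differ → express
parcel=N92: service=express vs economy: differ → express
parcel=N93: service=economy vs economy: equal → NULL

NULL, air, NULL, NULL, air, NULL, NULL, air, express, express, NULL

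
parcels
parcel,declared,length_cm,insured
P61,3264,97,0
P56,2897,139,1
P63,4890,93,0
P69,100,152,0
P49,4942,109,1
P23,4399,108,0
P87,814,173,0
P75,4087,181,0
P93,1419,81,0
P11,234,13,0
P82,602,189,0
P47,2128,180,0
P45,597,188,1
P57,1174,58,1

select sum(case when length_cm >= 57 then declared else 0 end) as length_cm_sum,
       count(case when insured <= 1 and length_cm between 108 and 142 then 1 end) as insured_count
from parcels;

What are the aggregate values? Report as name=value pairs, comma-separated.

[length_cm_sum: length_cm >= 57]
parcel=P61: ✓ → 3264
parcel=P56: ✓ → 2897
parcel=P63: ✓ → 4890
parcel=P69: ✓ → 100
parcel=P49: ✓ → 4942
parcel=P23: ✓ → 4399
parcel=P87: ✓ → 814
parcel=P75: ✓ → 4087
parcel=P93: ✓ → 1419
parcel=P11: ✗
parcel=P82: ✓ → 602
parcel=P47: ✓ → 2128
parcel=P45: ✓ → 597
parcel=P57: ✓ → 1174
length_cm_sum = 3264 + 2897 + 4890 + 100 + 4942 + 4399 + 814 + 4087 + 1419 + 602 + 2128 + 597 + 1174 = 31313
—
[insured_count: insured <= 1 and length_cm between 108 and 142]
parcel=P61: ✗
parcel=P56: ✓ → 1
parcel=P63: ✗
parcel=P69: ✗
parcel=P49: ✓ → 1
parcel=P23: ✓ → 1
parcel=P87: ✗
parcel=P75: ✗
parcel=P93: ✗
parcel=P11: ✗
parcel=P82: ✗
parcel=P47: ✗
parcel=P45: ✗
parcel=P57: ✗
insured_count = COUNT(1, 1, 1) = 3

length_cm_sum=31313, insured_count=3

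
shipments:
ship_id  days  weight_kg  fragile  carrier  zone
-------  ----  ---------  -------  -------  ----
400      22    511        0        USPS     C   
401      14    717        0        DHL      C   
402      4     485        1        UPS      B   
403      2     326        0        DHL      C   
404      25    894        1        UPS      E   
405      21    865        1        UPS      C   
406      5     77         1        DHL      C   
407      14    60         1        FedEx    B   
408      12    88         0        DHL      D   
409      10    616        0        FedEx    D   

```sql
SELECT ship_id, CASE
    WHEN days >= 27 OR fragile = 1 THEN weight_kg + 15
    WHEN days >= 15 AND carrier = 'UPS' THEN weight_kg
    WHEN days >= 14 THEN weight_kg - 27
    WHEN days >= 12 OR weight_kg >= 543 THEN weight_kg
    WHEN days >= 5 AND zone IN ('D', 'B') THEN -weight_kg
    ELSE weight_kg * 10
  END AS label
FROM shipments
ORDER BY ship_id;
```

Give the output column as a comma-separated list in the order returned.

ship_id=400: days >= 14 → 484
ship_id=401: days >= 14 → 690
ship_id=402: days >= 27 OR fragile = 1 → 500
ship_id=403: ELSE → 3260
ship_id=404: days >= 27 OR fragile = 1 → 909
ship_id=405: days >= 27 OR fragile = 1 → 880
ship_id=406: days >= 27 OR fragile = 1 → 92
ship_id=407: days >= 27 OR fragile = 1 → 75
ship_id=408: days >= 12 OR weight_kg >= 543 → 88
ship_id=409: days >= 12 OR weight_kg >= 543 → 616

484, 690, 500, 3260, 909, 880, 92, 75, 88, 616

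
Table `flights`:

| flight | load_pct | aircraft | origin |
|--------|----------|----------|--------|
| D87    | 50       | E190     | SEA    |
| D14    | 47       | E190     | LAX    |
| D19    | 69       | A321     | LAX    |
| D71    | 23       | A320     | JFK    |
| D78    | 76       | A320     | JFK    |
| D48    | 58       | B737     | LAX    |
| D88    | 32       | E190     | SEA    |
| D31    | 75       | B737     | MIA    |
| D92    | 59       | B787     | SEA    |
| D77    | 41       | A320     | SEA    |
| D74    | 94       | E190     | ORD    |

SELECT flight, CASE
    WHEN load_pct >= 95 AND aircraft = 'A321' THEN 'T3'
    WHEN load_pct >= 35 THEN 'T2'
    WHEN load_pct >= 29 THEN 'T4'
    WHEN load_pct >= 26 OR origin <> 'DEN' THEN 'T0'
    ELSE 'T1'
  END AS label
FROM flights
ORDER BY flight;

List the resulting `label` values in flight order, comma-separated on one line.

flight=D14: load_pct >= 35 → T2
flight=D19: load_pct >= 35 → T2
flight=D31: load_pct >= 35 → T2
flight=D48: load_pct >= 35 → T2
flight=D71: load_pct >= 26 OR origin <> 'DEN' → T0
flight=D74: load_pct >= 35 → T2
flight=D77: load_pct >= 35 → T2
flight=D78: load_pct >= 35 → T2
flight=D87: load_pct >= 35 → T2
flight=D88: load_pct >= 29 → T4
flight=D92: load_pct >= 35 → T2

T2, T2, T2, T2, T0, T2, T2, T2, T2, T4, T2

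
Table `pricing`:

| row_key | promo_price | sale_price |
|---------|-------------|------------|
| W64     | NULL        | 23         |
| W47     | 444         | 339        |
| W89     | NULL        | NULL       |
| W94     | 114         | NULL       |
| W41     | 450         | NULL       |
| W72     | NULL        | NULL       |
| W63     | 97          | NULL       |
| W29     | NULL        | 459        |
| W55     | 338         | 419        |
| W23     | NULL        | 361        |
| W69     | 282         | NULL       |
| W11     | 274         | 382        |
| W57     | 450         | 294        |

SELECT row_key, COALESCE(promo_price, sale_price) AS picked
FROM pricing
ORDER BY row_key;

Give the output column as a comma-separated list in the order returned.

row_key=W11: promo_price=274 → 274
row_key=W23: promo_price=NULL, sale_price=361 → 361
row_key=W29: promo_price=NULL, sale_price=459 → 459
row_key=W41: promo_price=450 → 450
row_key=W47: promo_price=444 → 444
row_key=W55: promo_price=338 → 338
row_key=W57: promo_price=450 → 450
row_key=W63: promo_price=97 → 97
row_key=W64: promo_price=NULL, sale_price=23 → 23
row_key=W69: promo_price=282 → 282
row_key=W72: promo_price=NULL, sale_price=NULL (all NULL) → NULL
row_key=W89: promo_price=NULL, sale_price=NULL (all NULL) → NULL
row_key=W94: promo_price=114 → 114

274, 361, 459, 450, 444, 338, 450, 97, 23, 282, NULL, NULL, 114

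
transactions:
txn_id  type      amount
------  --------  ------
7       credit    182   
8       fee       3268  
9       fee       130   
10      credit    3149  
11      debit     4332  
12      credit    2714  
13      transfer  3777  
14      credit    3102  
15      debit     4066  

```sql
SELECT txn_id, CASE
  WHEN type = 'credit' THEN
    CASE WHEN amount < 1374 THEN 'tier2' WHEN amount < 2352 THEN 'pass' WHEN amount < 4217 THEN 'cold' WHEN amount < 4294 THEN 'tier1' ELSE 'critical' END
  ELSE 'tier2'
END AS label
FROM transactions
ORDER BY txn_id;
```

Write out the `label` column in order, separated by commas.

txn_id=7: type='credit' → inner[amount < 1374] → tier2
txn_id=8: type='fee' → outer ELSE → tier2
txn_id=9: type='fee' → outer ELSE → tier2
txn_id=10: type='credit' → inner[amount < 4217] → cold
txn_id=11: type='debit' → outer ELSE → tier2
txn_id=12: type='credit' → inner[amount < 4217] → cold
txn_id=13: type='transfer' → outer ELSE → tier2
txn_id=14: type='credit' → inner[amount < 4217] → cold
txn_id=15: type='debit' → outer ELSE → tier2

tier2, tier2, tier2, cold, tier2, cold, tier2, cold, tier2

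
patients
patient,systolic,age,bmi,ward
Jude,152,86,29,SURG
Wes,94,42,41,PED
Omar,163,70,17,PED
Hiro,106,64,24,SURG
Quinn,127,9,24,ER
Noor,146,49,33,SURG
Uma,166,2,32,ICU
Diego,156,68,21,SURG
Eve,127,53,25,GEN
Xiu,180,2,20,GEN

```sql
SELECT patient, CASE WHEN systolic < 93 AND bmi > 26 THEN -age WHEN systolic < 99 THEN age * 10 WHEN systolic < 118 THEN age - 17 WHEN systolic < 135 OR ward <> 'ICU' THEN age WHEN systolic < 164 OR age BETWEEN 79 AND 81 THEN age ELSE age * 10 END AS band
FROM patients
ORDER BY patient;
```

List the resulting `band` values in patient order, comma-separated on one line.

patient=Diego: systolic < 135 OR ward <> 'ICU' → 68
patient=Eve: systolic < 135 OR ward <> 'ICU' → 53
patient=Hiro: systolic < 118 → 47
patient=Jude: systolic < 135 OR ward <> 'ICU' → 86
patient=Noor: systolic < 135 OR ward <> 'ICU' → 49
patient=Omar: systolic < 135 OR ward <> 'ICU' → 70
patient=Quinn: systolic < 135 OR ward <> 'ICU' → 9
patient=Uma: ELSE → 20
patient=Wes: systolic < 99 → 420
patient=Xiu: systolic < 135 OR ward <> 'ICU' → 2

68, 53, 47, 86, 49, 70, 9, 20, 420, 2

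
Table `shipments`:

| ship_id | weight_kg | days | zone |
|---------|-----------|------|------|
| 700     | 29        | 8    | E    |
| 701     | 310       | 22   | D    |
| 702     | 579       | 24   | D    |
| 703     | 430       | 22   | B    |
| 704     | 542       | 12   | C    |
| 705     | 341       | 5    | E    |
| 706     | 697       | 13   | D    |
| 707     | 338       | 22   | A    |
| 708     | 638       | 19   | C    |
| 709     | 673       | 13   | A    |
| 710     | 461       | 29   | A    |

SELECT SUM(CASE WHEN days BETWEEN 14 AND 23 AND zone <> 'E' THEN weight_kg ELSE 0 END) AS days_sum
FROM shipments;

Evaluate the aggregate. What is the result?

ship_id=700: ✗
ship_id=701: ✓ → 310
ship_id=702: ✗
ship_id=703: ✓ → 430
ship_id=704: ✗
ship_id=705: ✗
ship_id=706: ✗
ship_id=707: ✓ → 338
ship_id=708: ✓ → 638
ship_id=709: ✗
ship_id=710: ✗
days_sum = 310 + 430 + 338 + 638 = 1716

1716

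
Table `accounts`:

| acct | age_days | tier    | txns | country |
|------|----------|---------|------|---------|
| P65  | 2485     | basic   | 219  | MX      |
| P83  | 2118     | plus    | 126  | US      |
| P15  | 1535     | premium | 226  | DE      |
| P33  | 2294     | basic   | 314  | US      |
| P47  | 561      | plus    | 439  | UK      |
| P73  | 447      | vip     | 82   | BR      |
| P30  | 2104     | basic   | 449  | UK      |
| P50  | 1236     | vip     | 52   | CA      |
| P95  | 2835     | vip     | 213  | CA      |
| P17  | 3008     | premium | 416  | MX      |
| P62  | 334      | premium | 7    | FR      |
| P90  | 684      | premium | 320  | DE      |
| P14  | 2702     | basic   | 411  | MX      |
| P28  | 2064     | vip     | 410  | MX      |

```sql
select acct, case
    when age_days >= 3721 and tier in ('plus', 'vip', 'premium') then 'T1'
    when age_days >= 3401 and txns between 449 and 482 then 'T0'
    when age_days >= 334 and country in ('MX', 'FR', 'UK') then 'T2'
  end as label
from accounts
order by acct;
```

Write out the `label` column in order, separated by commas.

T2, NULL, T2, T2, T2, NULL, T2, NULL, T2, T2, NULL, NULL, NULL, NULL

acct=P14: age_days >= 334 and country in ('MX', 'FR', 'UK') → T2
acct=P15: (no match → NULL) → NULL
acct=P17: age_days >= 334 and country in ('MX', 'FR', 'UK') → T2
acct=P28: age_days >= 334 and country in ('MX', 'FR', 'UK') → T2
acct=P30: age_days >= 334 and country in ('MX', 'FR', 'UK') → T2
acct=P33: (no match → NULL) → NULL
acct=P47: age_days >= 334 and country in ('MX', 'FR', 'UK') → T2
acct=P50: (no match → NULL) → NULL
acct=P62: age_days >= 334 and country in ('MX', 'FR', 'UK') → T2
acct=P65: age_days >= 334 and country in ('MX', 'FR', 'UK') → T2
acct=P73: (no match → NULL) → NULL
acct=P83: (no match → NULL) → NULL
acct=P90: (no match → NULL) → NULL
acct=P95: (no match → NULL) → NULL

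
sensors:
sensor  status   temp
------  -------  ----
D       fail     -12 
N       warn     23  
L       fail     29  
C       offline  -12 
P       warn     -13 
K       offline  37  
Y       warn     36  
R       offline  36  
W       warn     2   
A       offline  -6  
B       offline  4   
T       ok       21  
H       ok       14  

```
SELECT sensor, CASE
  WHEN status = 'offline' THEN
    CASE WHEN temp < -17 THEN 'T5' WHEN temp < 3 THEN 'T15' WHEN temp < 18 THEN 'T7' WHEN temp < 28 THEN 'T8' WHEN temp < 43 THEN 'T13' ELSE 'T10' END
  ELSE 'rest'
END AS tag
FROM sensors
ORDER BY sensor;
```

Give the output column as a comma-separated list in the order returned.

T15, T7, T15, rest, rest, T13, rest, rest, rest, T13, rest, rest, rest

sensor=A: status='offline' → inner[temp < 3] → T15
sensor=B: status='offline' → inner[temp < 18] → T7
sensor=C: status='offline' → inner[temp < 3] → T15
sensor=D: status='fail' → outer ELSE → rest
sensor=H: status='ok' → outer ELSE → rest
sensor=K: status='offline' → inner[temp < 43] → T13
sensor=L: status='fail' → outer ELSE → rest
sensor=N: status='warn' → outer ELSE → rest
sensor=P: status='warn' → outer ELSE → rest
sensor=R: status='offline' → inner[temp < 43] → T13
sensor=T: status='ok' → outer ELSE → rest
sensor=W: status='warn' → outer ELSE → rest
sensor=Y: status='warn' → outer ELSE → rest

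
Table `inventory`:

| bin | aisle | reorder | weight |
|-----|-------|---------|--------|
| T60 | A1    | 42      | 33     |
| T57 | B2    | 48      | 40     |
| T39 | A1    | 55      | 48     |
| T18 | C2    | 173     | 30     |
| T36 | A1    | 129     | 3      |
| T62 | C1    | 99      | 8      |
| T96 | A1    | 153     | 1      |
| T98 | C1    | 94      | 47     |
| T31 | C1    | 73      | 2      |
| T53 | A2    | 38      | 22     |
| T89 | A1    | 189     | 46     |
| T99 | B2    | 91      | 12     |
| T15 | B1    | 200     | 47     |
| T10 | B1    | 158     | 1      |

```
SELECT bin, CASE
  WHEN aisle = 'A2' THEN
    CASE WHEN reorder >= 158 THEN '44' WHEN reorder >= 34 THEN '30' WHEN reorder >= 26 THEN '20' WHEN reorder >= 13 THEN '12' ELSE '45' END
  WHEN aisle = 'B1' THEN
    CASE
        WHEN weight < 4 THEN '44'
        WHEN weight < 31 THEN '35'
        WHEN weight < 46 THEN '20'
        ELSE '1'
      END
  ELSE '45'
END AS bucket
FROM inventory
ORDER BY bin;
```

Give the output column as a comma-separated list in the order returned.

44, 1, 45, 45, 45, 45, 30, 45, 45, 45, 45, 45, 45, 45

bin=T10: aisle='B1' → inner[weight < 4] → 44
bin=T15: aisle='B1' → inner[ELSE] → 1
bin=T18: aisle='C2' → outer ELSE → 45
bin=T31: aisle='C1' → outer ELSE → 45
bin=T36: aisle='A1' → outer ELSE → 45
bin=T39: aisle='A1' → outer ELSE → 45
bin=T53: aisle='A2' → inner[reorder >= 34] → 30
bin=T57: aisle='B2' → outer ELSE → 45
bin=T60: aisle='A1' → outer ELSE → 45
bin=T62: aisle='C1' → outer ELSE → 45
bin=T89: aisle='A1' → outer ELSE → 45
bin=T96: aisle='A1' → outer ELSE → 45
bin=T98: aisle='C1' → outer ELSE → 45
bin=T99: aisle='B2' → outer ELSE → 45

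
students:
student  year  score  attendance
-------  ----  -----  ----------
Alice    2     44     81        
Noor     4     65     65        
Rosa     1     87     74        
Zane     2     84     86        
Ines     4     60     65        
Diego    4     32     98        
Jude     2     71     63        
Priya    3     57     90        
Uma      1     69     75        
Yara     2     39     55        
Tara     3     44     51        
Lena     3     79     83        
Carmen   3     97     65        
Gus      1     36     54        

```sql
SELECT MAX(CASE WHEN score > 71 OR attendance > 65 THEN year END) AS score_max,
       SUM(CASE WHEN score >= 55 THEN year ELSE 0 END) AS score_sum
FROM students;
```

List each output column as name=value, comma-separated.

score_max=4, score_sum=23

[score_max: score > 71 OR attendance > 65]
student=Alice: ✓ → 2
student=Noor: ✗
student=Rosa: ✓ → 1
student=Zane: ✓ → 2
student=Ines: ✗
student=Diego: ✓ → 4
student=Jude: ✗
student=Priya: ✓ → 3
student=Uma: ✓ → 1
student=Yara: ✗
student=Tara: ✗
student=Lena: ✓ → 3
student=Carmen: ✓ → 3
student=Gus: ✗
score_max = MAX(2, 1, 2, 4, 3, 1, 3, 3) = 4
—
[score_sum: score >= 55]
student=Alice: ✗
student=Noor: ✓ → 4
student=Rosa: ✓ → 1
student=Zane: ✓ → 2
student=Ines: ✓ → 4
student=Diego: ✗
student=Jude: ✓ → 2
student=Priya: ✓ → 3
student=Uma: ✓ → 1
student=Yara: ✗
student=Tara: ✗
student=Lena: ✓ → 3
student=Carmen: ✓ → 3
student=Gus: ✗
score_sum = 4 + 1 + 2 + 4 + 2 + 3 + 1 + 3 + 3 = 23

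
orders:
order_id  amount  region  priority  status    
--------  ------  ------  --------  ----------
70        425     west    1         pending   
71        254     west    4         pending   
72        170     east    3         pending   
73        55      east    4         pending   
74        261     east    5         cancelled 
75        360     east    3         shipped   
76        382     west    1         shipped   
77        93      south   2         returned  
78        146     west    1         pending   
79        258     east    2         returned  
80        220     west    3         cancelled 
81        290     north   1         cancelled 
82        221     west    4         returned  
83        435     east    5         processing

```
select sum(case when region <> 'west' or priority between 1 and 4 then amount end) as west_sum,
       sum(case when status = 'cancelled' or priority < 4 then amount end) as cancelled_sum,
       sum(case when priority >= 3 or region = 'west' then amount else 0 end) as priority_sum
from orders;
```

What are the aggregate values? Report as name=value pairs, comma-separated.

west_sum=3570, cancelled_sum=2605, priority_sum=2929

[west_sum: region <> 'west' or priority between 1 and 4]
order_id=70: ✓ → 425
order_id=71: ✓ → 254
order_id=72: ✓ → 170
order_id=73: ✓ → 55
order_id=74: ✓ → 261
order_id=75: ✓ → 360
order_id=76: ✓ → 382
order_id=77: ✓ → 93
order_id=78: ✓ → 146
order_id=79: ✓ → 258
order_id=80: ✓ → 220
order_id=81: ✓ → 290
order_id=82: ✓ → 221
order_id=83: ✓ → 435
west_sum = 425 + 254 + 170 + 55 + 261 + 360 + 382 + 93 + 146 + 258 + 220 + 290 + 221 + 435 = 3570
—
[cancelled_sum: status = 'cancelled' or priority < 4]
order_id=70: ✓ → 425
order_id=71: ✗
order_id=72: ✓ → 170
order_id=73: ✗
order_id=74: ✓ → 261
order_id=75: ✓ → 360
order_id=76: ✓ → 382
order_id=77: ✓ → 93
order_id=78: ✓ → 146
order_id=79: ✓ → 258
order_id=80: ✓ → 220
order_id=81: ✓ → 290
order_id=82: ✗
order_id=83: ✗
cancelled_sum = 425 + 170 + 261 + 360 + 382 + 93 + 146 + 258 + 220 + 290 = 2605
—
[priority_sum: priority >= 3 or region = 'west']
order_id=70: ✓ → 425
order_id=71: ✓ → 254
order_id=72: ✓ → 170
order_id=73: ✓ → 55
order_id=74: ✓ → 261
order_id=75: ✓ → 360
order_id=76: ✓ → 382
order_id=77: ✗
order_id=78: ✓ → 146
order_id=79: ✗
order_id=80: ✓ → 220
order_id=81: ✗
order_id=82: ✓ → 221
order_id=83: ✓ → 435
priority_sum = 425 + 254 + 170 + 55 + 261 + 360 + 382 + 146 + 220 + 221 + 435 = 2929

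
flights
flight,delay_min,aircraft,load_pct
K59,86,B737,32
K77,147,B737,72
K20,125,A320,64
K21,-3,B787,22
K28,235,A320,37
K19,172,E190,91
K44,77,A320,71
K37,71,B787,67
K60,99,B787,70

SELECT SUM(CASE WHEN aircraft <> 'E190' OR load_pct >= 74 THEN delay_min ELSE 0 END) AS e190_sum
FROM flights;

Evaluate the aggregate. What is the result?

1009

flight=K59: ✓ → 86
flight=K77: ✓ → 147
flight=K20: ✓ → 125
flight=K21: ✓ → -3
flight=K28: ✓ → 235
flight=K19: ✓ → 172
flight=K44: ✓ → 77
flight=K37: ✓ → 71
flight=K60: ✓ → 99
e190_sum = 86 + 147 + 125 + -3 + 235 + 172 + 77 + 71 + 99 = 1009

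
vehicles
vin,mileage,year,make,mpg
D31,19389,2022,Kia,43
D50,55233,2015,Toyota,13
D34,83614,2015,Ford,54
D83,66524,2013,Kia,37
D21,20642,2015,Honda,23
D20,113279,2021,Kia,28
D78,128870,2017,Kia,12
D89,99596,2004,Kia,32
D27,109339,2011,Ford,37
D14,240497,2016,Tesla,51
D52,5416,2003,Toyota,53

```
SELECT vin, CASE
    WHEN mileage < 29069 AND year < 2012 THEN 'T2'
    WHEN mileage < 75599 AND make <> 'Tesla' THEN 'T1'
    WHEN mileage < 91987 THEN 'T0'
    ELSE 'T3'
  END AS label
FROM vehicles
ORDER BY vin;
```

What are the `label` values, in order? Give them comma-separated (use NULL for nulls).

vin=D14: ELSE → T3
vin=D20: ELSE → T3
vin=D21: mileage < 75599 AND make <> 'Tesla' → T1
vin=D27: ELSE → T3
vin=D31: mileage < 75599 AND make <> 'Tesla' → T1
vin=D34: mileage < 91987 → T0
vin=D50: mileage < 75599 AND make <> 'Tesla' → T1
vin=D52: mileage < 29069 AND year < 2012 → T2
vin=D78: ELSE → T3
vin=D83: mileage < 75599 AND make <> 'Tesla' → T1
vin=D89: ELSE → T3

T3, T3, T1, T3, T1, T0, T1, T2, T3, T1, T3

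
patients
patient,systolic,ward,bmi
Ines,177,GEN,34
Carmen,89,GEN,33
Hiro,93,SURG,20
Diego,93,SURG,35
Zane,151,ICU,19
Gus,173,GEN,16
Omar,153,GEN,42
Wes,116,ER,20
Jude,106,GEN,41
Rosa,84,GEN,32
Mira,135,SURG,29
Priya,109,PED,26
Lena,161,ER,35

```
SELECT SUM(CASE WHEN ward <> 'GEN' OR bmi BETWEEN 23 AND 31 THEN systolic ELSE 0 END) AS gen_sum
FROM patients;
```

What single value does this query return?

858

patient=Ines: ✗
patient=Carmen: ✗
patient=Hiro: ✓ → 93
patient=Diego: ✓ → 93
patient=Zane: ✓ → 151
patient=Gus: ✗
patient=Omar: ✗
patient=Wes: ✓ → 116
patient=Jude: ✗
patient=Rosa: ✗
patient=Mira: ✓ → 135
patient=Priya: ✓ → 109
patient=Lena: ✓ → 161
gen_sum = 93 + 93 + 151 + 116 + 135 + 109 + 161 = 858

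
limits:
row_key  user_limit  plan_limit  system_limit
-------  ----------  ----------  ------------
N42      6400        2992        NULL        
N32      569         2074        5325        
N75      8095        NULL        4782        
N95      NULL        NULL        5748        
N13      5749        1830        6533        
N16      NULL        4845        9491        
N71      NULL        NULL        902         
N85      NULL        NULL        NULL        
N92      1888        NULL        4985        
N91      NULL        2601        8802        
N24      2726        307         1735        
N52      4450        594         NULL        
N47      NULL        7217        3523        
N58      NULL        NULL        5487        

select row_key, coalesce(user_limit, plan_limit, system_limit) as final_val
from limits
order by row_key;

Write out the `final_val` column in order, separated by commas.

5749, 4845, 2726, 569, 6400, 7217, 4450, 5487, 902, 8095, NULL, 2601, 1888, 5748

row_key=N13: user_limit=5749 → 5749
row_key=N16: user_limit=NULL, plan_limit=4845 → 4845
row_key=N24: user_limit=2726 → 2726
row_key=N32: user_limit=569 → 569
row_key=N42: user_limit=6400 → 6400
row_key=N47: user_limit=NULL, plan_limit=7217 → 7217
row_key=N52: user_limit=4450 → 4450
row_key=N58: user_limit=NULL, plan_limit=NULL, system_limit=5487 → 5487
row_key=N71: user_limit=NULL, plan_limit=NULL, system_limit=902 → 902
row_key=N75: user_limit=8095 → 8095
row_key=N85: user_limit=NULL, plan_limit=NULL, system_limit=NULL (all NULL) → NULL
row_key=N91: user_limit=NULL, plan_limit=2601 → 2601
row_key=N92: user_limit=1888 → 1888
row_key=N95: user_limit=NULL, plan_limit=NULL, system_limit=5748 → 5748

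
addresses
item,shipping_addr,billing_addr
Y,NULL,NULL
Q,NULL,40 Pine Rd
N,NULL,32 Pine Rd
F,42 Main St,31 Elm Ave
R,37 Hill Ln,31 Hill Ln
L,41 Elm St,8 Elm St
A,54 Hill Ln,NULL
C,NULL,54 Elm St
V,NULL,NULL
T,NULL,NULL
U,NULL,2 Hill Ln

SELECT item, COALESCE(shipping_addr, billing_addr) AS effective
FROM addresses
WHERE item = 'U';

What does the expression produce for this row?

item = U: shipping_addr=NULL, billing_addr=2 Hill Ln.
shipping_addr=NULL, billing_addr=2 Hill Ln → 2 Hill Ln

2 Hill Ln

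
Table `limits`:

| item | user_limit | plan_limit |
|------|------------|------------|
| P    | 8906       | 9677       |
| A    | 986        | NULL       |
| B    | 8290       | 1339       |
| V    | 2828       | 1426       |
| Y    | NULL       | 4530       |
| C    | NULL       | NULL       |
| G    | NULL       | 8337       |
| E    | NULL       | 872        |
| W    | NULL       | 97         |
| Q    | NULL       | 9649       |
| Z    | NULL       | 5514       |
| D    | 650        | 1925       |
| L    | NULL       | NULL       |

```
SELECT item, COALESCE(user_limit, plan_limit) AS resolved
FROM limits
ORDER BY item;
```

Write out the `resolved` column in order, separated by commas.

986, 8290, NULL, 650, 872, 8337, NULL, 8906, 9649, 2828, 97, 4530, 5514

item=A: user_limit=986 → 986
item=B: user_limit=8290 → 8290
item=C: user_limit=NULL, plan_limit=NULL (all NULL) → NULL
item=D: user_limit=650 → 650
item=E: user_limit=NULL, plan_limit=872 → 872
item=G: user_limit=NULL, plan_limit=8337 → 8337
item=L: user_limit=NULL, plan_limit=NULL (all NULL) → NULL
item=P: user_limit=8906 → 8906
item=Q: user_limit=NULL, plan_limit=9649 → 9649
item=V: user_limit=2828 → 2828
item=W: user_limit=NULL, plan_limit=97 → 97
item=Y: user_limit=NULL, plan_limit=4530 → 4530
item=Z: user_limit=NULL, plan_limit=5514 → 5514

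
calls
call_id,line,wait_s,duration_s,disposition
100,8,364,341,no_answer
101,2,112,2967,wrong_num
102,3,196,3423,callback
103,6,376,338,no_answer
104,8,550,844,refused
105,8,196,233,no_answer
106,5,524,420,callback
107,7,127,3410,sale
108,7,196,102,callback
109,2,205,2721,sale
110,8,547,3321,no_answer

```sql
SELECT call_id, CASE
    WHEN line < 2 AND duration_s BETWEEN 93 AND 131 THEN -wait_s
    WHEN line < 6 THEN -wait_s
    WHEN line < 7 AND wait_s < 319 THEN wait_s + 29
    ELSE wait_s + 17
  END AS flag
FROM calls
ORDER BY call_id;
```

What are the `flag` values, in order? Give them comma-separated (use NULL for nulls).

call_id=100: ELSE → 381
call_id=101: line < 6 → -112
call_id=102: line < 6 → -196
call_id=103: ELSE → 393
call_id=104: ELSE → 567
call_id=105: ELSE → 213
call_id=106: line < 6 → -524
call_id=107: ELSE → 144
call_id=108: ELSE → 213
call_id=109: line < 6 → -205
call_id=110: ELSE → 564

381, -112, -196, 393, 567, 213, -524, 144, 213, -205, 564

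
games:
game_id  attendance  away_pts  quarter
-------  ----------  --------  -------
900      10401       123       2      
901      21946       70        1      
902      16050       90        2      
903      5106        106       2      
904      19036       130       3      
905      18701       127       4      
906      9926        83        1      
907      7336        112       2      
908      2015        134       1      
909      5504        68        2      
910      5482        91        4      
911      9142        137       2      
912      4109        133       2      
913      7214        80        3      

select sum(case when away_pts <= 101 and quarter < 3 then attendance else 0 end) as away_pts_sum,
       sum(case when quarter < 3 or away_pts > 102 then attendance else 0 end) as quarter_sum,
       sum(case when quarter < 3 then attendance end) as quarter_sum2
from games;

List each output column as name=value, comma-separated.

[away_pts_sum: away_pts <= 101 and quarter < 3]
game_id=900: ✗
game_id=901: ✓ → 21946
game_id=902: ✓ → 16050
game_id=903: ✗
game_id=904: ✗
game_id=905: ✗
game_id=906: ✓ → 9926
game_id=907: ✗
game_id=908: ✗
game_id=909: ✓ → 5504
game_id=910: ✗
game_id=911: ✗
game_id=912: ✗
game_id=913: ✗
away_pts_sum = 21946 + 16050 + 9926 + 5504 = 53426
—
[quarter_sum: quarter < 3 or away_pts > 102]
game_id=900: ✓ → 10401
game_id=901: ✓ → 21946
game_id=902: ✓ → 16050
game_id=903: ✓ → 5106
game_id=904: ✓ → 19036
game_id=905: ✓ → 18701
game_id=906: ✓ → 9926
game_id=907: ✓ → 7336
game_id=908: ✓ → 2015
game_id=909: ✓ → 5504
game_id=910: ✗
game_id=911: ✓ → 9142
game_id=912: ✓ → 4109
game_id=913: ✗
quarter_sum = 10401 + 21946 + 16050 + 5106 + 19036 + 18701 + 9926 + 7336 + 2015 + 5504 + 9142 + 4109 = 129272
—
[quarter_sum2: quarter < 3]
game_id=900: ✓ → 10401
game_id=901: ✓ → 21946
game_id=902: ✓ → 16050
game_id=903: ✓ → 5106
game_id=904: ✗
game_id=905: ✗
game_id=906: ✓ → 9926
game_id=907: ✓ → 7336
game_id=908: ✓ → 2015
game_id=909: ✓ → 5504
game_id=910: ✗
game_id=911: ✓ → 9142
game_id=912: ✓ → 4109
game_id=913: ✗
quarter_sum2 = 10401 + 21946 + 16050 + 5106 + 9926 + 7336 + 2015 + 5504 + 9142 + 4109 = 91535

away_pts_sum=53426, quarter_sum=129272, quarter_sum2=91535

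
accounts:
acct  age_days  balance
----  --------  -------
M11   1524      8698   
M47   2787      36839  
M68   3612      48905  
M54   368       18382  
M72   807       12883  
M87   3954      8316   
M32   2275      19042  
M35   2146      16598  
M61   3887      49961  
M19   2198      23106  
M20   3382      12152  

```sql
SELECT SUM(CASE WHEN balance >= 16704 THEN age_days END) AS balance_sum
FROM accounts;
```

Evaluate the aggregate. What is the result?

acct=M11: ✗
acct=M47: ✓ → 2787
acct=M68: ✓ → 3612
acct=M54: ✓ → 368
acct=M72: ✗
acct=M87: ✗
acct=M32: ✓ → 2275
acct=M35: ✗
acct=M61: ✓ → 3887
acct=M19: ✓ → 2198
acct=M20: ✗
balance_sum = 2787 + 3612 + 368 + 2275 + 3887 + 2198 = 15127

15127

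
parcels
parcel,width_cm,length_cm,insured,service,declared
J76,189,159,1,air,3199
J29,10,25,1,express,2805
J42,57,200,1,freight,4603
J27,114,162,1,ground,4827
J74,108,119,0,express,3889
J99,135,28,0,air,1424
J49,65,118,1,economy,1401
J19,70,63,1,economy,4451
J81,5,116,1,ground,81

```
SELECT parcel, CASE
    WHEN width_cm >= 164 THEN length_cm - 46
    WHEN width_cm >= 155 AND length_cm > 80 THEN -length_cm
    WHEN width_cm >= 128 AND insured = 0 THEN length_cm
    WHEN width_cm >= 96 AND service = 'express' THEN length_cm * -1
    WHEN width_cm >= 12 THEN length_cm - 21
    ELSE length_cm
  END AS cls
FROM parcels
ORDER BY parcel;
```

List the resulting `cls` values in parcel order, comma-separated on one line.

parcel=J19: width_cm >= 12 → 42
parcel=J27: width_cm >= 12 → 141
parcel=J29: ELSE → 25
parcel=J42: width_cm >= 12 → 179
parcel=J49: width_cm >= 12 → 97
parcel=J74: width_cm >= 96 AND service = 'express' → -119
parcel=J76: width_cm >= 164 → 113
parcel=J81: ELSE → 116
parcel=J99: width_cm >= 128 AND insured = 0 → 28

42, 141, 25, 179, 97, -119, 113, 116, 28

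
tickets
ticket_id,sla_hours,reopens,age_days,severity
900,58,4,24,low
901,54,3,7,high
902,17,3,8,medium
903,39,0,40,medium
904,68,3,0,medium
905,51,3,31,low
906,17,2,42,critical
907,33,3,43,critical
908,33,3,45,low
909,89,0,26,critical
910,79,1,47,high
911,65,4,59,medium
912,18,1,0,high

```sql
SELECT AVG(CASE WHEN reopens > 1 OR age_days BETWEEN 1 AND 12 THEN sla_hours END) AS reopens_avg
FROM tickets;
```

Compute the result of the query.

44

ticket_id=900: ✓ → 58
ticket_id=901: ✓ → 54
ticket_id=902: ✓ → 17
ticket_id=903: ✗
ticket_id=904: ✓ → 68
ticket_id=905: ✓ → 51
ticket_id=906: ✓ → 17
ticket_id=907: ✓ → 33
ticket_id=908: ✓ → 33
ticket_id=909: ✗
ticket_id=910: ✗
ticket_id=911: ✓ → 65
ticket_id=912: ✗
reopens_avg = (58 + 54 + 17 + 68 + 51 + 17 + 33 + 33 + 65) / 9 = 44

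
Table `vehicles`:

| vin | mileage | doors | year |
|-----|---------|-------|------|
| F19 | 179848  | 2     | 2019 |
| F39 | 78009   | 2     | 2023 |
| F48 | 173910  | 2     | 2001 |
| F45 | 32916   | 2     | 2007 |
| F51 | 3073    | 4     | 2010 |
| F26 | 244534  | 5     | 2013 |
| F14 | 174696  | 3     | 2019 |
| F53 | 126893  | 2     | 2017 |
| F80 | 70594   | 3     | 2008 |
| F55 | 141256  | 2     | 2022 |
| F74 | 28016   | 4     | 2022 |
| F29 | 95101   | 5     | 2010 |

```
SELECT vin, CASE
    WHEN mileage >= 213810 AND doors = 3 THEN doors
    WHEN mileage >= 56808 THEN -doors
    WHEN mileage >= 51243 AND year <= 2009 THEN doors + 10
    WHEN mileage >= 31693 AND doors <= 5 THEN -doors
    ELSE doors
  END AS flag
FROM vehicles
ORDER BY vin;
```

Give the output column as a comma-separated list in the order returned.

-3, -2, -5, -5, -2, -2, -2, 4, -2, -2, 4, -3

vin=F14: mileage >= 56808 → -3
vin=F19: mileage >= 56808 → -2
vin=F26: mileage >= 56808 → -5
vin=F29: mileage >= 56808 → -5
vin=F39: mileage >= 56808 → -2
vin=F45: mileage >= 31693 AND doors <= 5 → -2
vin=F48: mileage >= 56808 → -2
vin=F51: ELSE → 4
vin=F53: mileage >= 56808 → -2
vin=F55: mileage >= 56808 → -2
vin=F74: ELSE → 4
vin=F80: mileage >= 56808 → -3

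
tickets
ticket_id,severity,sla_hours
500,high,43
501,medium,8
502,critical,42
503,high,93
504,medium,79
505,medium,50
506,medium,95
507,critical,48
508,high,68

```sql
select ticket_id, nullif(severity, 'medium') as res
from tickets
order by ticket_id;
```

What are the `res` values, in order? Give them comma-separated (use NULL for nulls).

ticket_id=500: severity=high vs medium: differ → high
ticket_id=501: severity=medium vs medium: equal → NULL
ticket_id=502: severity=critical vs medium: differ → critical
ticket_id=503: severity=high vs medium: differ → high
ticket_id=504: severity=medium vs medium: equal → NULL
ticket_id=505: severity=medium vs medium: equal → NULL
ticket_id=506: severity=medium vs medium: equal → NULL
ticket_id=507: severity=critical vs medium: differ → critical
ticket_id=508: severity=high vs medium: differ → high

high, NULL, critical, high, NULL, NULL, NULL, critical, high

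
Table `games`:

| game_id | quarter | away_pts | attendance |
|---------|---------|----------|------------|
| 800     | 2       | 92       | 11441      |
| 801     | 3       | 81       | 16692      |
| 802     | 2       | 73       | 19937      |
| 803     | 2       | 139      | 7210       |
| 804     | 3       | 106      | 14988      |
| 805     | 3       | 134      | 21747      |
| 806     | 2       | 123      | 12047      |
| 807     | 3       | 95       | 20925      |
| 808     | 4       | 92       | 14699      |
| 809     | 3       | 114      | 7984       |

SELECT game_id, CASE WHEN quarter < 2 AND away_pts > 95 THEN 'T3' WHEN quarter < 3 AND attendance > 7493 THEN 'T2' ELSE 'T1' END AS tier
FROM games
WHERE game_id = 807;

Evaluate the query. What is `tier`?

game_id = 807: quarter=3, away_pts=95, attendance=20925.
quarter < 2 AND away_pts > 95 → false
quarter < 3 AND attendance > 7493 → false
No prior WHEN matched → ELSE → T1

T1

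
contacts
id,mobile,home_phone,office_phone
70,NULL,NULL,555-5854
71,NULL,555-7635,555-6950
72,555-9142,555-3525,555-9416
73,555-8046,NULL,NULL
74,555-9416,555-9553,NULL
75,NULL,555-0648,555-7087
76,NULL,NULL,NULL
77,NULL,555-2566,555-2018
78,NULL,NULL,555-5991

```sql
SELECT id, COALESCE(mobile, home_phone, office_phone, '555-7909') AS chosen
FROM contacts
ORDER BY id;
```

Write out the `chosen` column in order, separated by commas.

id=70: mobile=NULL, home_phone=NULL, office_phone=555-5854 → 555-5854
id=71: mobile=NULL, home_phone=555-7635 → 555-7635
id=72: mobile=555-9142 → 555-9142
id=73: mobile=555-8046 → 555-8046
id=74: mobile=555-9416 → 555-9416
id=75: mobile=NULL, home_phone=555-0648 → 555-0648
id=76: mobile=NULL, home_phone=NULL, office_phone=NULL, → literal 555-7909 → 555-7909
id=77: mobile=NULL, home_phone=555-2566 → 555-2566
id=78: mobile=NULL, home_phone=NULL, office_phone=555-5991 → 555-5991

555-5854, 555-7635, 555-9142, 555-8046, 555-9416, 555-0648, 555-7909, 555-2566, 555-5991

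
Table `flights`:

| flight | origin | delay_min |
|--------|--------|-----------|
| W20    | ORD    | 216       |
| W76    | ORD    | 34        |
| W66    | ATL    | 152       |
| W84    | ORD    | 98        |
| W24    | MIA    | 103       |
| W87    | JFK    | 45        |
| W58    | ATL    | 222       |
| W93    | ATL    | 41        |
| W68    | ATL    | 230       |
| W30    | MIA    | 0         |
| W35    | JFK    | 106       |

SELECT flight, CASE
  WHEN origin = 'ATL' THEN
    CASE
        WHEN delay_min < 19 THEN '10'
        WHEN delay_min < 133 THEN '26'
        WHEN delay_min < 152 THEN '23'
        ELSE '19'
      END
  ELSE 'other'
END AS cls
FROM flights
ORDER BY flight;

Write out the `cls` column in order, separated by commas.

other, other, other, other, 19, 19, 19, other, other, other, 26

flight=W20: origin='ORD' → outer ELSE → other
flight=W24: origin='MIA' → outer ELSE → other
flight=W30: origin='MIA' → outer ELSE → other
flight=W35: origin='JFK' → outer ELSE → other
flight=W58: origin='ATL' → inner[ELSE] → 19
flight=W66: origin='ATL' → inner[ELSE] → 19
flight=W68: origin='ATL' → inner[ELSE] → 19
flight=W76: origin='ORD' → outer ELSE → other
flight=W84: origin='ORD' → outer ELSE → other
flight=W87: origin='JFK' → outer ELSE → other
flight=W93: origin='ATL' → inner[delay_min < 133] → 26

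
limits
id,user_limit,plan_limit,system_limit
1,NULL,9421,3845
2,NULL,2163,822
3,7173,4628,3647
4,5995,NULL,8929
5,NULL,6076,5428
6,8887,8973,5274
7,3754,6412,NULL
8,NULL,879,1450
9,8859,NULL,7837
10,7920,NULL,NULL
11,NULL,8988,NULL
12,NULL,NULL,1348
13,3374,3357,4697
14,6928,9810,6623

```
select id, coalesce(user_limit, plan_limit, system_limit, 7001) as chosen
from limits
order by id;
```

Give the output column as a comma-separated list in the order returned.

id=1: user_limit=NULL, plan_limit=9421 → 9421
id=2: user_limit=NULL, plan_limit=2163 → 2163
id=3: user_limit=7173 → 7173
id=4: user_limit=5995 → 5995
id=5: user_limit=NULL, plan_limit=6076 → 6076
id=6: user_limit=8887 → 8887
id=7: user_limit=3754 → 3754
id=8: user_limit=NULL, plan_limit=879 → 879
id=9: user_limit=8859 → 8859
id=10: user_limit=7920 → 7920
id=11: user_limit=NULL, plan_limit=8988 → 8988
id=12: user_limit=NULL, plan_limit=NULL, system_limit=1348 → 1348
id=13: user_limit=3374 → 3374
id=14: user_limit=6928 → 6928

9421, 2163, 7173, 5995, 6076, 8887, 3754, 879, 8859, 7920, 8988, 1348, 3374, 6928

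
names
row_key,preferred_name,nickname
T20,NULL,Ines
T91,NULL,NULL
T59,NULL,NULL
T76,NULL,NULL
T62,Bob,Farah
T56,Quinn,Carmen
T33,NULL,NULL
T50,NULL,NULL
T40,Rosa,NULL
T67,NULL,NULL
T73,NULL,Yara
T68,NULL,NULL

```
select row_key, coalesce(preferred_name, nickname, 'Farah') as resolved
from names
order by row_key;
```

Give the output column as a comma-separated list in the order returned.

row_key=T20: preferred_name=NULL, nickname=Ines → Ines
row_key=T33: preferred_name=NULL, nickname=NULL, → literal Farah → Farah
row_key=T40: preferred_name=Rosa → Rosa
row_key=T50: preferred_name=NULL, nickname=NULL, → literal Farah → Farah
row_key=T56: preferred_name=Quinn → Quinn
row_key=T59: preferred_name=NULL, nickname=NULL, → literal Farah → Farah
row_key=T62: preferred_name=Bob → Bob
row_key=T67: preferred_name=NULL, nickname=NULL, → literal Farah → Farah
row_key=T68: preferred_name=NULL, nickname=NULL, → literal Farah → Farah
row_key=T73: preferred_name=NULL, nickname=Yara → Yara
row_key=T76: preferred_name=NULL, nickname=NULL, → literal Farah → Farah
row_key=T91: preferred_name=NULL, nickname=NULL, → literal Farah → Farah

Ines, Farah, Rosa, Farah, Quinn, Farah, Bob, Farah, Farah, Yara, Farah, Farah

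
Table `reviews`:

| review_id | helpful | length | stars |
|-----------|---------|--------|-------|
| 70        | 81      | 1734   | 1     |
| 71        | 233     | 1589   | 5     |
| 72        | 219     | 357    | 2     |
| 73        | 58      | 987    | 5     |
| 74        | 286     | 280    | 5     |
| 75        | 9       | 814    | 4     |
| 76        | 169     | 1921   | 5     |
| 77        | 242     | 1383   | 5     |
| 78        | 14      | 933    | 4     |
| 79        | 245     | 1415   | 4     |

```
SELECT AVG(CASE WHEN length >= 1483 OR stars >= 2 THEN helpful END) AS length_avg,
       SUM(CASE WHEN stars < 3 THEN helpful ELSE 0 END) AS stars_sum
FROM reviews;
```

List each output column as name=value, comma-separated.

length_avg=155.6, stars_sum=300

[length_avg: length >= 1483 OR stars >= 2]
review_id=70: ✓ → 81
review_id=71: ✓ → 233
review_id=72: ✓ → 219
review_id=73: ✓ → 58
review_id=74: ✓ → 286
review_id=75: ✓ → 9
review_id=76: ✓ → 169
review_id=77: ✓ → 242
review_id=78: ✓ → 14
review_id=79: ✓ → 245
length_avg = (81 + 233 + 219 + 58 + 286 + 9 + 169 + 242 + 14 + 245) / 10 = 155.6
—
[stars_sum: stars < 3]
review_id=70: ✓ → 81
review_id=71: ✗
review_id=72: ✓ → 219
review_id=73: ✗
review_id=74: ✗
review_id=75: ✗
review_id=76: ✗
review_id=77: ✗
review_id=78: ✗
review_id=79: ✗
stars_sum = 81 + 219 = 300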